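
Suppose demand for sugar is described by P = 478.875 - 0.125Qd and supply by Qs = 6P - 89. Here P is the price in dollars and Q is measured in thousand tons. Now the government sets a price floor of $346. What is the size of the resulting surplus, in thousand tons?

Rearranging demand gives Qd = 3831 - 8P. In a free market, 3831 - 8P = 6P - 89 gives the equilibrium P* = 280, Q* = 1591.
Since 346 > 280, the floor is binding.
At P = 346: Qd = 3831 - 8·346 = 1063 and Qs = 6·346 - 89 = 1987.
Surplus = Qs - Qd = 1987 - 1063 = 924.

924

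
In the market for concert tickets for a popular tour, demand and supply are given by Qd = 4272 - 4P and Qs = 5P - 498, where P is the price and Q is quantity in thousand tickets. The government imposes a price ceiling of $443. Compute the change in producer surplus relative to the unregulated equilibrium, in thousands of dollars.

Setting quantity demanded equal to quantity supplied, 4272 - 4P = 5P - 498, gives P* = 530 and Q* = 2152.
The ceiling of 443 is below the equilibrium price 530, so it binds.
At P = 443: Qd = 4272 - 4·443 = 2500 and Qs = 5·443 - 498 = 1717.
Producer surplus without the control is ½ · (530 - 99.6) · 2152 = 463110.4.
With the ceiling, producers sell 1717 units at 443, so PS = ½ · (443 - 99.6) · 1717 = 294808.9.
Change in producer surplus = 294808.9 - 463110.4 = -168301.5.

-168301.5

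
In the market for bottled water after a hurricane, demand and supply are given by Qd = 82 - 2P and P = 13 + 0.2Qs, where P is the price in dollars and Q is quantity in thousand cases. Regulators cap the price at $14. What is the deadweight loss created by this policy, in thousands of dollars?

Rearranging supply gives Qs = 5P - 65. Setting quantity demanded equal to quantity supplied, 82 - 2P = 5P - 65, gives P* = 21 and Q* = 40.
Because the ceiling (14) lies below the market-clearing price, it is binding.
At P = 14: Qd = 82 - 2·14 = 54 and Qs = 5·14 - 65 = 5.
Quantity traded falls to 5. At Q = 5 the demand price is (82 - 5)/2 = 38.5 and the supply price is (65 + 5)/5 = 14.
Deadweight loss = ½ · (38.5 - 14) · (40 - 5) = ½ · 24.5 · 35 = 428.75.

428.75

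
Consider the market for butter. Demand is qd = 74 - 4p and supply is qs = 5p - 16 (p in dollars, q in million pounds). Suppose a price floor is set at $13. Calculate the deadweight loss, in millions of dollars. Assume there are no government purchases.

Without the control the market clears where 74 - 4p = 5p - 16, i.e. p* = 10 and q* = 34.
Because the floor (13) lies above the market-clearing price, it is binding.
At p = 13: qd = 74 - 4·13 = 22 and qs = 5·13 - 16 = 49.
Quantity traded falls to 22. At q = 22 the demand price is (74 - 22)/4 = 13 and the supply price is (16 + 22)/5 = 7.6.
Deadweight loss = ½ · (13 - 7.6) · (34 - 22) = ½ · 5.4 · 12 = 32.4.

32.4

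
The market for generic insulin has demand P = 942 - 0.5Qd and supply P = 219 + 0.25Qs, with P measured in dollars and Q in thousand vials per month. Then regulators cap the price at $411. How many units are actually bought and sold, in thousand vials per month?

768

Rearranging demand gives Qd = 1884 - 2P; rearranging supply gives Qs = 4P - 876. In a free market, 1884 - 2P = 4P - 876 gives the equilibrium P* = 460, Q* = 964.
Since 411 < 460, the ceiling is binding.
At P = 411: Qd = 1884 - 2·411 = 1062 and Qs = 4·411 - 876 = 768.
The quantity actually transacted is the short side, supply: 768.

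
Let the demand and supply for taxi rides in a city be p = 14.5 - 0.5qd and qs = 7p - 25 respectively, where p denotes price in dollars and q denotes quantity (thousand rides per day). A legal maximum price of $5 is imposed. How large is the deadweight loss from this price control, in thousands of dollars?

Rearranging demand gives qd = 29 - 2p. Equilibrium: 29 - 2p = 7p - 25, so 54 = 9p and p* = 6, q* = 17.
The ceiling of 5 is below the equilibrium price 6, so it binds.
At p = 5: qd = 29 - 2·5 = 19 and qs = 7·5 - 25 = 10.
Quantity traded falls to 10. At q = 10 the demand price is (29 - 10)/2 = 9.5 and the supply price is (25 + 10)/7 = 5.
Deadweight loss = ½ · (9.5 - 5) · (17 - 10) = ½ · 4.5 · 7 = 15.75.

15.75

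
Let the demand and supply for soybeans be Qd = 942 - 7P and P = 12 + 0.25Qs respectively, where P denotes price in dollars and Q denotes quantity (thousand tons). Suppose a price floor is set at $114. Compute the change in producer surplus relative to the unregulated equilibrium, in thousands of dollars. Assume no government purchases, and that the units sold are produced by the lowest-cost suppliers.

-72

Rearranging supply gives Qs = 4P - 48. Without the control the market clears where 942 - 7P = 4P - 48, i.e. P* = 90 and Q* = 312.
Since 114 > 90, the floor is binding.
At P = 114: Qd = 942 - 7·114 = 144 and Qs = 4·114 - 48 = 408.
Producer surplus without the control is ½ · (90 - 12) · 312 = 12168.
With the floor, 144 units are sold at 114. The supply price at Q = 144 is 48, so PS = ½ · [(114 - 12) + (114 - 48)] · 144 = 12096.
Change in producer surplus = 12096 - 12168 = -72.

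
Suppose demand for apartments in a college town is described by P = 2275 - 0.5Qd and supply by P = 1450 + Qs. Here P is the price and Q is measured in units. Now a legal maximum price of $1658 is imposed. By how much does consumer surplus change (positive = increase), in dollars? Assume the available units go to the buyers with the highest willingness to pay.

Rearranging demand gives Qd = 4550 - 2P; rearranging supply gives Qs = P - 1450. Setting quantity demanded equal to quantity supplied, 4550 - 2P = P - 1450, gives P* = 2000 and Q* = 550.
The ceiling of 1658 is below the equilibrium price 2000, so it binds.
At P = 1658: Qd = 4550 - 2·1658 = 1234 and Qs = 1658 - 1450 = 208.
Consumer surplus without the control is ½ · (2275 - 2000) · 550 = 75625.
With the ceiling, 208 units are sold at 1658 (assume they go to the highest-value buyers). The demand price at Q = 208 is 2171, so CS = ½ · [(2275 - 1658) + (2171 - 1658)] · 208 = 117520.
Change in consumer surplus = 117520 - 75625 = 41895.

41895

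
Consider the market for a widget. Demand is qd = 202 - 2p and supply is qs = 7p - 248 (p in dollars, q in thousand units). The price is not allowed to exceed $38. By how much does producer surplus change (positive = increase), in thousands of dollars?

-720

In a free market, 202 - 2p = 7p - 248 gives the equilibrium p* = 50, q* = 102.
Because the ceiling (38) lies below the market-clearing price, it is binding.
At p = 38: qd = 202 - 2·38 = 126 and qs = 7·38 - 248 = 18.
Producer surplus without the control is ½ · (50 - 248/7) · 102 = 5202/7.
With the ceiling, producers sell 18 units at 38, so PS = ½ · (38 - 248/7) · 18 = 162/7.
Change in producer surplus = 162/7 - 5202/7 = -720.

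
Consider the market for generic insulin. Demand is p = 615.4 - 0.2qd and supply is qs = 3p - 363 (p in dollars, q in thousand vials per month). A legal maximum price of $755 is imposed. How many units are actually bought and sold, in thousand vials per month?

Rearranging demand gives qd = 3077 - 5p. Equilibrium: 3077 - 5p = 3p - 363, so 3440 = 8p and p* = 430, q* = 927.
Since 755 is above p* = 430, the ceiling does not bind and the free-market outcome prevails.

927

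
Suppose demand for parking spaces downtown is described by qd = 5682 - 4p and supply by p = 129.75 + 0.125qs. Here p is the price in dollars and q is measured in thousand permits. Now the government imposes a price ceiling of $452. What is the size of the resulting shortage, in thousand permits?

Rearranging supply gives qs = 8p - 1038. Equilibrium: 5682 - 4p = 8p - 1038, so 6720 = 12p and p* = 560, q* = 3442.
The ceiling of 452 is below the equilibrium price 560, so it binds.
At p = 452: qd = 5682 - 4·452 = 3874 and qs = 8·452 - 1038 = 2578.
Shortage = qd - qs = 3874 - 2578 = 1296.

1296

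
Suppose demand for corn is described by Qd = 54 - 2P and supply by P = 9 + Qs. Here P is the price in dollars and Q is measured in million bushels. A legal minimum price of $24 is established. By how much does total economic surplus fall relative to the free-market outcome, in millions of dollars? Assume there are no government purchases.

27

Rearranging supply gives Qs = P - 9. Without the control the market clears where 54 - 2P = P - 9, i.e. P* = 21 and Q* = 12.
Since 24 > 21, the floor is binding.
At P = 24: Qd = 54 - 2·24 = 6 and Qs = 24 - 9 = 15.
Quantity traded falls to 6. At Q = 6 the demand price is (54 - 6)/2 = 24 and the supply price is 9 + 6 = 15.
Deadweight loss = ½ · (24 - 15) · (12 - 6) = ½ · 9 · 6 = 27.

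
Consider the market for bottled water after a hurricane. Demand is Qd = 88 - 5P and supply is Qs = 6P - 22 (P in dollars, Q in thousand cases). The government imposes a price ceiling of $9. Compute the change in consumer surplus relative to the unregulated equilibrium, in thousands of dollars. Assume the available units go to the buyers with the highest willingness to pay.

Equilibrium: 88 - 5P = 6P - 22, so 110 = 11P and P* = 10, Q* = 38.
Because the ceiling (9) lies below the market-clearing price, it is binding.
At P = 9: Qd = 88 - 5·9 = 43 and Qs = 6·9 - 22 = 32.
Consumer surplus without the control is ½ · (17.6 - 10) · 38 = 144.4.
With the ceiling, 32 units are sold at 9 (assume they go to the highest-value buyers). The demand price at Q = 32 is 11.2, so CS = ½ · [(17.6 - 9) + (11.2 - 9)] · 32 = 172.8.
Change in consumer surplus = 172.8 - 144.4 = 28.4.

28.4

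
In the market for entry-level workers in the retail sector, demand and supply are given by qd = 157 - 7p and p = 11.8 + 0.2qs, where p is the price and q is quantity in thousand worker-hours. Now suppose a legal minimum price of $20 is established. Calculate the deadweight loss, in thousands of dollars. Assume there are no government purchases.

33.6

Rearranging supply gives qs = 5p - 59. Without the control the market clears where 157 - 7p = 5p - 59, i.e. p* = 18 and q* = 31.
Because the floor (20) lies above the market-clearing price, it is binding.
At p = 20: qd = 157 - 7·20 = 17 and qs = 5·20 - 59 = 41.
Quantity traded falls to 17. At q = 17 the demand price is (157 - 17)/7 = 20 and the supply price is (59 + 17)/5 = 15.2.
Deadweight loss = ½ · (20 - 15.2) · (31 - 17) = ½ · 4.8 · 14 = 33.6.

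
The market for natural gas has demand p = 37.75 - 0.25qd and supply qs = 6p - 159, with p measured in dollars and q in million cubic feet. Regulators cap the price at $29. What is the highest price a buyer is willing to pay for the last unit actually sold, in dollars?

Rearranging demand gives qd = 151 - 4p. Without the control the market clears where 151 - 4p = 6p - 159, i.e. p* = 31 and q* = 27.
The ceiling of 29 is below the equilibrium price 31, so it binds.
At p = 29: qd = 151 - 4·29 = 35 and qs = 6·29 - 159 = 15.
Only 15 units reach the market. On the demand curve, the marginal buyer's willingness to pay at q = 15 is (151 - 15)/4 = 34.

34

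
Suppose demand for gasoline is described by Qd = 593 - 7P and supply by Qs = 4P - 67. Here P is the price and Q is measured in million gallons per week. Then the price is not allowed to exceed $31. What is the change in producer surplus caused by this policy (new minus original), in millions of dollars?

-3335

Equilibrium: 593 - 7P = 4P - 67, so 660 = 11P and P* = 60, Q* = 173.
The ceiling of 31 is below the equilibrium price 60, so it binds.
At P = 31: Qd = 593 - 7·31 = 376 and Qs = 4·31 - 67 = 57.
Producer surplus without the control is ½ · (60 - 16.75) · 173 = 3741.125.
With the ceiling, producers sell 57 units at 31, so PS = ½ · (31 - 16.75) · 57 = 406.125.
Change in producer surplus = 406.125 - 3741.125 = -3335.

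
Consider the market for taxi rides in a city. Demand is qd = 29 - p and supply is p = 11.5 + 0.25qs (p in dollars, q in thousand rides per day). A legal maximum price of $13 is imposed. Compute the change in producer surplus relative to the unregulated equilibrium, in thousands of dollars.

Rearranging supply gives qs = 4p - 46. Without the control the market clears where 29 - p = 4p - 46, i.e. p* = 15 and q* = 14.
The ceiling of 13 is below the equilibrium price 15, so it binds.
At p = 13: qd = 29 - 13 = 16 and qs = 4·13 - 46 = 6.
Producer surplus without the control is ½ · (15 - 11.5) · 14 = 24.5.
With the ceiling, producers sell 6 units at 13, so PS = ½ · (13 - 11.5) · 6 = 4.5.
Change in producer surplus = 4.5 - 24.5 = -20.

-20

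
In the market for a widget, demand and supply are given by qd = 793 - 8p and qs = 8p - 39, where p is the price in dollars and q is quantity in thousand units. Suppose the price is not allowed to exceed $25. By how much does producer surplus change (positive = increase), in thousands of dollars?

Equilibrium: 793 - 8p = 8p - 39, so 832 = 16p and p* = 52, q* = 377.
Since 25 < 52, the ceiling is binding.
At p = 25: qd = 793 - 8·25 = 593 and qs = 8·25 - 39 = 161.
Producer surplus without the control is ½ · (52 - 4.875) · 377 = 8883.0625.
With the ceiling, producers sell 161 units at 25, so PS = ½ · (25 - 4.875) · 161 = 1620.0625.
Change in producer surplus = 1620.0625 - 8883.0625 = -7263.

-7263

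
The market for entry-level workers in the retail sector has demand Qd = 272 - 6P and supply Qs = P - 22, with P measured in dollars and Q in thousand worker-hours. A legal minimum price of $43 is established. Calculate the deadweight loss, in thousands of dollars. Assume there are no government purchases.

Without the control the market clears where 272 - 6P = P - 22, i.e. P* = 42 and Q* = 20.
Since 43 > 42, the floor is binding.
At P = 43: Qd = 272 - 6·43 = 14 and Qs = 43 - 22 = 21.
Quantity traded falls to 14. At Q = 14 the demand price is (272 - 14)/6 = 43 and the supply price is 22 + 14 = 36.
Deadweight loss = ½ · (43 - 36) · (20 - 14) = ½ · 7 · 6 = 21.

21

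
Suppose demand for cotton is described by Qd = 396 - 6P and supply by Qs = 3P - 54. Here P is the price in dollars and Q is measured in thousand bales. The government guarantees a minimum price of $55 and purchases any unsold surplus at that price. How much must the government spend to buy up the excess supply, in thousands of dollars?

2475

Without the control the market clears where 396 - 6P = 3P - 54, i.e. P* = 50 and Q* = 96.
Since 55 > 50, the floor is binding.
At P = 55: Qd = 396 - 6·55 = 66 and Qs = 3·55 - 54 = 111.
Surplus = Qs - Qd = 45.
Government expenditure = surplus × support price = 45 × 55 = 2475.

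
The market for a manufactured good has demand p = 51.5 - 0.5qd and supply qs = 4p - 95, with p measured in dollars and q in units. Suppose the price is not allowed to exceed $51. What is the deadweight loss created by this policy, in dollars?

Rearranging demand gives qd = 103 - 2p. Equilibrium: 103 - 2p = 4p - 95, so 198 = 6p and p* = 33, q* = 37.
Since 51 is above p* = 33, the ceiling does not bind and the free-market outcome prevails.
Since the control does not bind, no trades are prevented and deadweight loss is zero.

0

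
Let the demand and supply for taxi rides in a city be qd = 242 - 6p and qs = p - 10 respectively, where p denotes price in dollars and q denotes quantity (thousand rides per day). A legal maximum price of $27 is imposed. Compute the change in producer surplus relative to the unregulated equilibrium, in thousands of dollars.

-193.5

Equilibrium: 242 - 6p = p - 10, so 252 = 7p and p* = 36, q* = 26.
The ceiling of 27 is below the equilibrium price 36, so it binds.
At p = 27: qd = 242 - 6·27 = 80 and qs = 27 - 10 = 17.
Producer surplus without the control is ½ · (36 - 10) · 26 = 338.
With the ceiling, producers sell 17 units at 27, so PS = ½ · (27 - 10) · 17 = 144.5.
Change in producer surplus = 144.5 - 338 = -193.5.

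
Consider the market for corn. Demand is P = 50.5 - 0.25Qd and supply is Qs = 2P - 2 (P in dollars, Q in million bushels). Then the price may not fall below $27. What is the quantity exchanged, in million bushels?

Rearranging demand gives Qd = 202 - 4P. Setting quantity demanded equal to quantity supplied, 202 - 4P = 2P - 2, gives P* = 34 and Q* = 66.
Since 27 is below P* = 34, the floor does not bind and the free-market outcome prevails.

66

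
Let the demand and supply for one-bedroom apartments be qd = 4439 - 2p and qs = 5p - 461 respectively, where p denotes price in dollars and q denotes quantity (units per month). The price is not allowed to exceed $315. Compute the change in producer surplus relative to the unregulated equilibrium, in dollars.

-799452.5

Without the control the market clears where 4439 - 2p = 5p - 461, i.e. p* = 700 and q* = 3039.
Because the ceiling (315) lies below the market-clearing price, it is binding.
At p = 315: qd = 4439 - 2·315 = 3809 and qs = 5·315 - 461 = 1114.
Producer surplus without the control is ½ · (700 - 92.2) · 3039 = 923552.1.
With the ceiling, producers sell 1114 units at 315, so PS = ½ · (315 - 92.2) · 1114 = 124099.6.
Change in producer surplus = 124099.6 - 923552.1 = -799452.5.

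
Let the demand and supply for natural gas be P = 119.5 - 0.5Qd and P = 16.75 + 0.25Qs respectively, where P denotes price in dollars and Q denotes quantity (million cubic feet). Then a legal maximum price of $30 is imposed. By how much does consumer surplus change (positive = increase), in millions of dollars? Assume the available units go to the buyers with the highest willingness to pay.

Rearranging demand gives Qd = 239 - 2P; rearranging supply gives Qs = 4P - 67. In a free market, 239 - 2P = 4P - 67 gives the equilibrium P* = 51, Q* = 137.
Since 30 < 51, the ceiling is binding.
At P = 30: Qd = 239 - 2·30 = 179 and Qs = 4·30 - 67 = 53.
Consumer surplus without the control is ½ · (119.5 - 51) · 137 = 4692.25.
With the ceiling, 53 units are sold at 30 (assume they go to the highest-value buyers). The demand price at Q = 53 is 93, so CS = ½ · [(119.5 - 30) + (93 - 30)] · 53 = 4041.25.
Change in consumer surplus = 4041.25 - 4692.25 = -651.

-651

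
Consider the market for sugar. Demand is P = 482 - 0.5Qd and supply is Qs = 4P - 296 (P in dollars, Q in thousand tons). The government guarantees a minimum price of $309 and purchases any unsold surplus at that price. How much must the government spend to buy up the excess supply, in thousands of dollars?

183546

Rearranging demand gives Qd = 964 - 2P. Setting quantity demanded equal to quantity supplied, 964 - 2P = 4P - 296, gives P* = 210 and Q* = 544.
Because the floor (309) lies above the market-clearing price, it is binding.
At P = 309: Qd = 964 - 2·309 = 346 and Qs = 4·309 - 296 = 940.
Surplus = Qs - Qd = 594.
Government expenditure = surplus × support price = 594 × 309 = 183546.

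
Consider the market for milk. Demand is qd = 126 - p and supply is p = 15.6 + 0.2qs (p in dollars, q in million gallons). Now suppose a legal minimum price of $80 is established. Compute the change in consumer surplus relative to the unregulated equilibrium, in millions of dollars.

-3174

Rearranging supply gives qs = 5p - 78. Without the control the market clears where 126 - p = 5p - 78, i.e. p* = 34 and q* = 92.
Since 80 > 34, the floor is binding.
At p = 80: qd = 126 - 80 = 46 and qs = 5·80 - 78 = 322.
Consumer surplus without the control is ½ · (126 - 34) · 92 = 4232.
With the floor, consumers buy 46 units at 80, so CS = ½ · (126 - 80) · 46 = 1058.
Change in consumer surplus = 1058 - 4232 = -3174.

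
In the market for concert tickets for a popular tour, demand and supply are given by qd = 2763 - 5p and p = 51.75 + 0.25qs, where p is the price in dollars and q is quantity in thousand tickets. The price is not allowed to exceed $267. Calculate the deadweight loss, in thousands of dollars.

14288.4

Rearranging supply gives qs = 4p - 207. Without the control the market clears where 2763 - 5p = 4p - 207, i.e. p* = 330 and q* = 1113.
Because the ceiling (267) lies below the market-clearing price, it is binding.
At p = 267: qd = 2763 - 5·267 = 1428 and qs = 4·267 - 207 = 861.
Quantity traded falls to 861. At q = 861 the demand price is (2763 - 861)/5 = 380.4 and the supply price is (207 + 861)/4 = 267.
Deadweight loss = ½ · (380.4 - 267) · (1113 - 861) = ½ · 113.4 · 252 = 14288.4.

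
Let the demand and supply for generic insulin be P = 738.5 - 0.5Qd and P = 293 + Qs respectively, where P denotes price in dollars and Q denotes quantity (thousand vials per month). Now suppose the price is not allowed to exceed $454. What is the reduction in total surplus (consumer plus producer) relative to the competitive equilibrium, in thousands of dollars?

Rearranging demand gives Qd = 1477 - 2P; rearranging supply gives Qs = P - 293. Equilibrium: 1477 - 2P = P - 293, so 1770 = 3P and P* = 590, Q* = 297.
The ceiling of 454 is below the equilibrium price 590, so it binds.
At P = 454: Qd = 1477 - 2·454 = 569 and Qs = 454 - 293 = 161.
Quantity traded falls to 161. At Q = 161 the demand price is (1477 - 161)/2 = 658 and the supply price is 293 + 161 = 454.
Deadweight loss = ½ · (658 - 454) · (297 - 161) = ½ · 204 · 136 = 13872.

13872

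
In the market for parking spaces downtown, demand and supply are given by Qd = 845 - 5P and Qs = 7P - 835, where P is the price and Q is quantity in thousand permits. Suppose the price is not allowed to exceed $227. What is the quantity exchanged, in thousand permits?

Without the control the market clears where 845 - 5P = 7P - 835, i.e. P* = 140 and Q* = 145.
The ceiling of 227 is above the equilibrium price 140, so it is not binding; the market clears at P* = 140, Q* = 145.

145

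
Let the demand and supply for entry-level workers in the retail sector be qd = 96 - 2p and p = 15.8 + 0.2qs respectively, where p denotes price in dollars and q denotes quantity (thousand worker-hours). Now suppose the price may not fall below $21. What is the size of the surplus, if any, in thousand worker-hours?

0

Rearranging supply gives qs = 5p - 79. In a free market, 96 - 2p = 5p - 79 gives the equilibrium p* = 25, q* = 46.
Since 21 is below p* = 25, the floor does not bind and the free-market outcome prevails.
Since the control does not bind, there is no surplus.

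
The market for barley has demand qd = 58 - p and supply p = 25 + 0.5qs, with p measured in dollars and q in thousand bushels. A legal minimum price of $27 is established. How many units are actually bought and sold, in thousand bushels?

Rearranging supply gives qs = 2p - 50. Without the control the market clears where 58 - p = 2p - 50, i.e. p* = 36 and q* = 22.
The floor of 27 is below the equilibrium price 36, so it is not binding; the market clears at p* = 36, q* = 22.

22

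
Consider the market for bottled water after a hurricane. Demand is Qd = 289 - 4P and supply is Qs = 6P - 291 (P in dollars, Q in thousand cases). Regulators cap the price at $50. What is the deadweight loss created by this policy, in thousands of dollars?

Equilibrium: 289 - 4P = 6P - 291, so 580 = 10P and P* = 58, Q* = 57.
Since 50 < 58, the ceiling is binding.
At P = 50: Qd = 289 - 4·50 = 89 and Qs = 6·50 - 291 = 9.
Quantity traded falls to 9. At Q = 9 the demand price is (289 - 9)/4 = 70 and the supply price is (291 + 9)/6 = 50.
Deadweight loss = ½ · (70 - 50) · (57 - 9) = ½ · 20 · 48 = 480.

480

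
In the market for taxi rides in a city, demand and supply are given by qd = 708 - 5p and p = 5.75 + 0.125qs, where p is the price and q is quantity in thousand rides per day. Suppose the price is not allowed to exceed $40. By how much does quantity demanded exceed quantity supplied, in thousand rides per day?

Rearranging supply gives qs = 8p - 46. Equilibrium: 708 - 5p = 8p - 46, so 754 = 13p and p* = 58, q* = 418.
The ceiling of 40 is below the equilibrium price 58, so it binds.
At p = 40: qd = 708 - 5·40 = 508 and qs = 8·40 - 46 = 274.
Shortage = qd - qs = 508 - 274 = 234.

234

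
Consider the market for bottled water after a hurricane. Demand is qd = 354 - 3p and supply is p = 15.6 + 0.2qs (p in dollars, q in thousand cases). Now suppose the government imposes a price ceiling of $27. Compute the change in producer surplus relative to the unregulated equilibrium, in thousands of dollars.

Rearranging supply gives qs = 5p - 78. Without the control the market clears where 354 - 3p = 5p - 78, i.e. p* = 54 and q* = 192.
The ceiling of 27 is below the equilibrium price 54, so it binds.
At p = 27: qd = 354 - 3·27 = 273 and qs = 5·27 - 78 = 57.
Producer surplus without the control is ½ · (54 - 15.6) · 192 = 3686.4.
With the ceiling, producers sell 57 units at 27, so PS = ½ · (27 - 15.6) · 57 = 324.9.
Change in producer surplus = 324.9 - 3686.4 = -3361.5.

-3361.5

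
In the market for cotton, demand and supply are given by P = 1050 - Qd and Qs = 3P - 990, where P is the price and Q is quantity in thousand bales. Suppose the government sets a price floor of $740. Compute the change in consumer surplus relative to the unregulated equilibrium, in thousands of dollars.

Rearranging demand gives Qd = 1050 - P. Setting quantity demanded equal to quantity supplied, 1050 - P = 3P - 990, gives P* = 510 and Q* = 540.
Because the floor (740) lies above the market-clearing price, it is binding.
At P = 740: Qd = 1050 - 740 = 310 and Qs = 3·740 - 990 = 1230.
Consumer surplus without the control is ½ · (1050 - 510) · 540 = 145800.
With the floor, consumers buy 310 units at 740, so CS = ½ · (1050 - 740) · 310 = 48050.
Change in consumer surplus = 48050 - 145800 = -97750.

-97750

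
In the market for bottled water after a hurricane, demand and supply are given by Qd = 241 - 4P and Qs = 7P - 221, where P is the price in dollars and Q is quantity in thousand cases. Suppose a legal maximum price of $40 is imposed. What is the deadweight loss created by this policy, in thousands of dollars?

In a free market, 241 - 4P = 7P - 221 gives the equilibrium P* = 42, Q* = 73.
Since 40 < 42, the ceiling is binding.
At P = 40: Qd = 241 - 4·40 = 81 and Qs = 7·40 - 221 = 59.
Quantity traded falls to 59. At Q = 59 the demand price is (241 - 59)/4 = 45.5 and the supply price is (221 + 59)/7 = 40.
Deadweight loss = ½ · (45.5 - 40) · (73 - 59) = ½ · 5.5 · 14 = 38.5.

38.5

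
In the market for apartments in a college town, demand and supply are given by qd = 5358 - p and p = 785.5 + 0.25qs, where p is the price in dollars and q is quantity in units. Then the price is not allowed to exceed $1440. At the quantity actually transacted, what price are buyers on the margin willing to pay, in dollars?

2740

Rearranging supply gives qs = 4p - 3142. In a free market, 5358 - p = 4p - 3142 gives the equilibrium p* = 1700, q* = 3658.
Because the ceiling (1440) lies below the market-clearing price, it is binding.
At p = 1440: qd = 5358 - 1440 = 3918 and qs = 4·1440 - 3142 = 2618.
Only 2618 units reach the market. On the demand curve, the marginal buyer's willingness to pay at q = 2618 is (5358 - 2618) = 2740.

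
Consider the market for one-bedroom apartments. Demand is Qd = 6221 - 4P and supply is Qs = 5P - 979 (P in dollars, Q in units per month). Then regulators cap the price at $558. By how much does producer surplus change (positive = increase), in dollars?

-584672

Without the control the market clears where 6221 - 4P = 5P - 979, i.e. P* = 800 and Q* = 3021.
The ceiling of 558 is below the equilibrium price 800, so it binds.
At P = 558: Qd = 6221 - 4·558 = 3989 and Qs = 5·558 - 979 = 1811.
Producer surplus without the control is ½ · (800 - 195.8) · 3021 = 912644.1.
With the ceiling, producers sell 1811 units at 558, so PS = ½ · (558 - 195.8) · 1811 = 327972.1.
Change in producer surplus = 327972.1 - 912644.1 = -584672.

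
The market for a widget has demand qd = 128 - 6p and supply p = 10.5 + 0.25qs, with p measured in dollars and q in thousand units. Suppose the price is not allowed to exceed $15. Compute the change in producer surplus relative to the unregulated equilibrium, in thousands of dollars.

-44

Rearranging supply gives qs = 4p - 42. Without the control the market clears where 128 - 6p = 4p - 42, i.e. p* = 17 and q* = 26.
Because the ceiling (15) lies below the market-clearing price, it is binding.
At p = 15: qd = 128 - 6·15 = 38 and qs = 4·15 - 42 = 18.
Producer surplus without the control is ½ · (17 - 10.5) · 26 = 84.5.
With the ceiling, producers sell 18 units at 15, so PS = ½ · (15 - 10.5) · 18 = 40.5.
Change in producer surplus = 40.5 - 84.5 = -44.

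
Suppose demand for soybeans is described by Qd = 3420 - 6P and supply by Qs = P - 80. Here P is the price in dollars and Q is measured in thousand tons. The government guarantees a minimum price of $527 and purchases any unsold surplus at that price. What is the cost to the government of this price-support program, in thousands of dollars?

Setting quantity demanded equal to quantity supplied, 3420 - 6P = P - 80, gives P* = 500 and Q* = 420.
Because the floor (527) lies above the market-clearing price, it is binding.
At P = 527: Qd = 3420 - 6·527 = 258 and Qs = 527 - 80 = 447.
Surplus = Qs - Qd = 189.
Government expenditure = surplus × support price = 189 × 527 = 99603.

99603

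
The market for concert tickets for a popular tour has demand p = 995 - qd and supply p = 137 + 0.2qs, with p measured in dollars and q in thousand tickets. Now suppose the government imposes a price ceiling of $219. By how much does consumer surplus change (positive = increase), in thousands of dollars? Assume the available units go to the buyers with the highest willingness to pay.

Rearranging demand gives qd = 995 - p; rearranging supply gives qs = 5p - 685. In a free market, 995 - p = 5p - 685 gives the equilibrium p* = 280, q* = 715.
The ceiling of 219 is below the equilibrium price 280, so it binds.
At p = 219: qd = 995 - 219 = 776 and qs = 5·219 - 685 = 410.
Consumer surplus without the control is ½ · (995 - 280) · 715 = 255612.5.
With the ceiling, 410 units are sold at 219 (assume they go to the highest-value buyers). The demand price at q = 410 is 585, so CS = ½ · [(995 - 219) + (585 - 219)] · 410 = 234110.
Change in consumer surplus = 234110 - 255612.5 = -21502.5.

-21502.5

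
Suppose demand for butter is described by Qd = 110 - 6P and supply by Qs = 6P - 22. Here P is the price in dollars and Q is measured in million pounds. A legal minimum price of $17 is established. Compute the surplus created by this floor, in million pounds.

Equilibrium: 110 - 6P = 6P - 22, so 132 = 12P and P* = 11, Q* = 44.
The floor of 17 is above the equilibrium price 11, so it binds.
At P = 17: Qd = 110 - 6·17 = 8 and Qs = 6·17 - 22 = 80.
Surplus = Qs - Qd = 80 - 8 = 72.

72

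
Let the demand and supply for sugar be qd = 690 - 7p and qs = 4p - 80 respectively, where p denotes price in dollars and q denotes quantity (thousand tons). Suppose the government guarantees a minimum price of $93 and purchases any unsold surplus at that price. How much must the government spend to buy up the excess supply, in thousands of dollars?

23529

In a free market, 690 - 7p = 4p - 80 gives the equilibrium p* = 70, q* = 200.
Because the floor (93) lies above the market-clearing price, it is binding.
At p = 93: qd = 690 - 7·93 = 39 and qs = 4·93 - 80 = 292.
Surplus = qs - qd = 253.
Government expenditure = surplus × support price = 253 × 93 = 23529.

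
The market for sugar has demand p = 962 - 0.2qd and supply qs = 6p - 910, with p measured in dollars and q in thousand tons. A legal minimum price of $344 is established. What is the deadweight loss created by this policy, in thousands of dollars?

Rearranging demand gives qd = 4810 - 5p. Setting quantity demanded equal to quantity supplied, 4810 - 5p = 6p - 910, gives p* = 520 and q* = 2210.
The floor of 344 is below the equilibrium price 520, so it is not binding; the market clears at p* = 520, q* = 2210.
Since the control does not bind, no trades are prevented and deadweight loss is zero.

0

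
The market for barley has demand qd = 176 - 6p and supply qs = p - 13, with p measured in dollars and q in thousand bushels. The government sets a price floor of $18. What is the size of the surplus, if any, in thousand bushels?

0

In a free market, 176 - 6p = p - 13 gives the equilibrium p* = 27, q* = 14.
The floor of 18 is below the equilibrium price 27, so it is not binding; the market clears at p* = 27, q* = 14.
Since the control does not bind, there is no surplus.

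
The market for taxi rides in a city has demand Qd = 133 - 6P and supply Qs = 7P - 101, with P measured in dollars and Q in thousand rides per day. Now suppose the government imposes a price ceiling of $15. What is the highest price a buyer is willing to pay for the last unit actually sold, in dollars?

Equilibrium: 133 - 6P = 7P - 101, so 234 = 13P and P* = 18, Q* = 25.
Since 15 < 18, the ceiling is binding.
At P = 15: Qd = 133 - 6·15 = 43 and Qs = 7·15 - 101 = 4.
Only 4 units reach the market. On the demand curve, the marginal buyer's willingness to pay at Q = 4 is (133 - 4)/6 = 21.5.

21.5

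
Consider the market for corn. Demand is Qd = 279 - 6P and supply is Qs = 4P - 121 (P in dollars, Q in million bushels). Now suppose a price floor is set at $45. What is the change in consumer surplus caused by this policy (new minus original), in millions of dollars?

Equilibrium: 279 - 6P = 4P - 121, so 400 = 10P and P* = 40, Q* = 39.
The floor of 45 is above the equilibrium price 40, so it binds.
At P = 45: Qd = 279 - 6·45 = 9 and Qs = 4·45 - 121 = 59.
Consumer surplus without the control is ½ · (46.5 - 40) · 39 = 126.75.
With the floor, consumers buy 9 units at 45, so CS = ½ · (46.5 - 45) · 9 = 6.75.
Change in consumer surplus = 6.75 - 126.75 = -120.

-120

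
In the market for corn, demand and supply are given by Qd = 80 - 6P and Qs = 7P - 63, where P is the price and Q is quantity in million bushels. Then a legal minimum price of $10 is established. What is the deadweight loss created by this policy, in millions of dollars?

0

In a free market, 80 - 6P = 7P - 63 gives the equilibrium P* = 11, Q* = 14.
The floor of 10 is below the equilibrium price 11, so it is not binding; the market clears at P* = 11, Q* = 14.
Since the control does not bind, no trades are prevented and deadweight loss is zero.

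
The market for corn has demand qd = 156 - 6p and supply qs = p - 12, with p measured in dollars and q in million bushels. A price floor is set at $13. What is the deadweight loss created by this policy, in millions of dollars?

In a free market, 156 - 6p = p - 12 gives the equilibrium p* = 24, q* = 12.
The floor of 13 is below the equilibrium price 24, so it is not binding; the market clears at p* = 24, q* = 12.
Since the control does not bind, no trades are prevented and deadweight loss is zero.

0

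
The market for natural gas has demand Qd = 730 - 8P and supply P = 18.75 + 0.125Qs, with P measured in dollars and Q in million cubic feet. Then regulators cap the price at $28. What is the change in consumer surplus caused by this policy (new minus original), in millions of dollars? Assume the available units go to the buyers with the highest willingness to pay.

Rearranging supply gives Qs = 8P - 150. In a free market, 730 - 8P = 8P - 150 gives the equilibrium P* = 55, Q* = 290.
Since 28 < 55, the ceiling is binding.
At P = 28: Qd = 730 - 8·28 = 506 and Qs = 8·28 - 150 = 74.
Consumer surplus without the control is ½ · (91.25 - 55) · 290 = 5256.25.
With the ceiling, 74 units are sold at 28 (assume they go to the highest-value buyers). The demand price at Q = 74 is 82, so CS = ½ · [(91.25 - 28) + (82 - 28)] · 74 = 4338.25.
Change in consumer surplus = 4338.25 - 5256.25 = -918.

-918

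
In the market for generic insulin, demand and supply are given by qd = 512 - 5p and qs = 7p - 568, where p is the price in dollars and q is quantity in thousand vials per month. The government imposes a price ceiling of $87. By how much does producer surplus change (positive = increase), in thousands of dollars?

Equilibrium: 512 - 5p = 7p - 568, so 1080 = 12p and p* = 90, q* = 62.
Since 87 < 90, the ceiling is binding.
At p = 87: qd = 512 - 5·87 = 77 and qs = 7·87 - 568 = 41.
Producer surplus without the control is ½ · (90 - 568/7) · 62 = 1922/7.
With the ceiling, producers sell 41 units at 87, so PS = ½ · (87 - 568/7) · 41 = 1681/14.
Change in producer surplus = 1681/14 - 1922/7 = -154.5.

-154.5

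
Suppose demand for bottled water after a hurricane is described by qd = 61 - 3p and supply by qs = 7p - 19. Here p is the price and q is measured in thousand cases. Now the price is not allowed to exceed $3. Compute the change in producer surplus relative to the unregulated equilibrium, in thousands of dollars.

Setting quantity demanded equal to quantity supplied, 61 - 3p = 7p - 19, gives p* = 8 and q* = 37.
The ceiling of 3 is below the equilibrium price 8, so it binds.
At p = 3: qd = 61 - 3·3 = 52 and qs = 7·3 - 19 = 2.
Producer surplus without the control is ½ · (8 - 19/7) · 37 = 1369/14.
With the ceiling, producers sell 2 units at 3, so PS = ½ · (3 - 19/7) · 2 = 2/7.
Change in producer surplus = 2/7 - 1369/14 = -97.5.

-97.5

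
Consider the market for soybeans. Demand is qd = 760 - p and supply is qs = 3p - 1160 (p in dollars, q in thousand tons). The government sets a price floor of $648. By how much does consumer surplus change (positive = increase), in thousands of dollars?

-32928

In a free market, 760 - p = 3p - 1160 gives the equilibrium p* = 480, q* = 280.
The floor of 648 is above the equilibrium price 480, so it binds.
At p = 648: qd = 760 - 648 = 112 and qs = 3·648 - 1160 = 784.
Consumer surplus without the control is ½ · (760 - 480) · 280 = 39200.
With the floor, consumers buy 112 units at 648, so CS = ½ · (760 - 648) · 112 = 6272.
Change in consumer surplus = 6272 - 39200 = -32928.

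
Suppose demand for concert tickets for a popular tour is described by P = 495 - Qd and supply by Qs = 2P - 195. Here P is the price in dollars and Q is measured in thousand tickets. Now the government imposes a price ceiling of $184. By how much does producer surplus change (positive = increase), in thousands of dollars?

-10074

Rearranging demand gives Qd = 495 - P. Without the control the market clears where 495 - P = 2P - 195, i.e. P* = 230 and Q* = 265.
Because the ceiling (184) lies below the market-clearing price, it is binding.
At P = 184: Qd = 495 - 184 = 311 and Qs = 2·184 - 195 = 173.
Producer surplus without the control is ½ · (230 - 97.5) · 265 = 17556.25.
With the ceiling, producers sell 173 units at 184, so PS = ½ · (184 - 97.5) · 173 = 7482.25.
Change in producer surplus = 7482.25 - 17556.25 = -10074.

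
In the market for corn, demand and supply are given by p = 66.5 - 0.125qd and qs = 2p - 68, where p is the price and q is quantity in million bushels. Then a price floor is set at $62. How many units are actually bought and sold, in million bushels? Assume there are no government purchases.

Rearranging demand gives qd = 532 - 8p. Without the control the market clears where 532 - 8p = 2p - 68, i.e. p* = 60 and q* = 52.
The floor of 62 is above the equilibrium price 60, so it binds.
At p = 62: qd = 532 - 8·62 = 36 and qs = 2·62 - 68 = 56.
The quantity actually transacted is the short side, demand: 36.

36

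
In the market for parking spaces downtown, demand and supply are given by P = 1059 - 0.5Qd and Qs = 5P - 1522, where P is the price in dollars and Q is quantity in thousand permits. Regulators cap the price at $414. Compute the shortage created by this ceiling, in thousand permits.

Rearranging demand gives Qd = 2118 - 2P. Setting quantity demanded equal to quantity supplied, 2118 - 2P = 5P - 1522, gives P* = 520 and Q* = 1078.
Because the ceiling (414) lies below the market-clearing price, it is binding.
At P = 414: Qd = 2118 - 2·414 = 1290 and Qs = 5·414 - 1522 = 548.
Shortage = Qd - Qs = 1290 - 548 = 742.

742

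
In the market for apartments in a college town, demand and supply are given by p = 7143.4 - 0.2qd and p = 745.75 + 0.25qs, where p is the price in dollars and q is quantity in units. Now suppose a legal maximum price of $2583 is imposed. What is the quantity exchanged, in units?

7349

Rearranging demand gives qd = 35717 - 5p; rearranging supply gives qs = 4p - 2983. In a free market, 35717 - 5p = 4p - 2983 gives the equilibrium p* = 4300, q* = 14217.
Since 2583 < 4300, the ceiling is binding.
At p = 2583: qd = 35717 - 5·2583 = 22802 and qs = 4·2583 - 2983 = 7349.
The quantity actually transacted is the short side, supply: 7349.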